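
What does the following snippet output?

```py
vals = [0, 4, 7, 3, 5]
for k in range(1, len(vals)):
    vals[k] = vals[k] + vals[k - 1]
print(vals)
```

k=1: vals[1] = 4+0 = 4 → [0, 4, 7, 3, 5]
k=2: vals[2] = 7+4 = 11 → [0, 4, 11, 3, 5]
k=3: vals[3] = 3+11 = 14 → [0, 4, 11, 14, 5]
k=4: vals[4] = 5+14 = 19 → [0, 4, 11, 14, 19]

[0, 4, 11, 14, 19]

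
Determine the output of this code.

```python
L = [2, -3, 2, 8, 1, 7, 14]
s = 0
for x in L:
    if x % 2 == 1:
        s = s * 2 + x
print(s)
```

-3

x=2: not odd
x=-3: odd, s = 0*2+(-3) = -3
x=2: not odd
x=8: not odd
x=1: odd, s = (-3)*2+1 = -5
x=7: odd, s = (-5)*2+7 = -3
x=14: not odd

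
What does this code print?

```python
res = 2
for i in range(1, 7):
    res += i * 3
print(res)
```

i=1: res = 2+1*3 = 5
i=2: res = 5+2*3 = 11
i=3: res = 11+3*3 = 20
i=4: res = 20+4*3 = 32
i=5: res = 32+5*3 = 47
i=6: res = 47+6*3 = 65

65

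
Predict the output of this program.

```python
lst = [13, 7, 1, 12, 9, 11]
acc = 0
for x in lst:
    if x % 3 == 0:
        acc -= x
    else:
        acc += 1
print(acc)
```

x=13: not %3==0, acc = 0+1 = 1
x=7: not %3==0, acc = 1+1 = 2
x=1: not %3==0, acc = 2+1 = 3
x=12: %3==0, acc = 3-12 = -9
x=9: %3==0, acc = (-9)-9 = -18
x=11: not %3==0, acc = (-18)+1 = -17

-17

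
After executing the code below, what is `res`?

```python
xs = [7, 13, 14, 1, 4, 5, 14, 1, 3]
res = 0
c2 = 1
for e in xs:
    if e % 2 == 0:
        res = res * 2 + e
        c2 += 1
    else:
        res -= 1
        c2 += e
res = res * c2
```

1836

e=7: not even, res = 0-1 = -1; c2=8
e=13: not even, res = (-1)-1 = -2; c2=21
e=14: even, res = (-2)*2+14 = 10; c2=22
e=1: not even, res = 10-1 = 9; c2=23
e=4: even, res = 9*2+4 = 22; c2=24
e=5: not even, res = 22-1 = 21; c2=29
e=14: even, res = 21*2+14 = 56; c2=30
e=1: not even, res = 56-1 = 55; c2=31
e=3: not even, res = 55-1 = 54; c2=34
res*c2 = 54*34 = 1836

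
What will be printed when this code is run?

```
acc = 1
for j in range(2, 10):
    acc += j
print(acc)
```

j=2: acc = 1+2 = 3
j=3: acc = 3+3 = 6
j=4: acc = 6+4 = 10
j=5: acc = 10+5 = 15
j=6: acc = 15+6 = 21
j=7: acc = 21+7 = 28
j=8: acc = 28+8 = 36
j=9: acc = 36+9 = 45

45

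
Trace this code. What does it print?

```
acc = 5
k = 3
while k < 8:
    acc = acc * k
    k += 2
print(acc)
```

525

k=3: acc = 5*3 = 15
k=5: acc = 15*5 = 75
k=7: acc = 75*7 = 525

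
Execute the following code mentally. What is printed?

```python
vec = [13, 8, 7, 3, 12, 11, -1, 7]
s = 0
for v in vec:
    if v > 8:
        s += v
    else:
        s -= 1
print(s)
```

31

v=13: >8, s = 0+13 = 13
v=8: not >8, s = 13-1 = 12
v=7: not >8, s = 12-1 = 11
v=3: not >8, s = 11-1 = 10
v=12: >8, s = 10+12 = 22
v=11: >8, s = 22+11 = 33
v=-1: not >8, s = 33-1 = 32
v=7: not >8, s = 32-1 = 31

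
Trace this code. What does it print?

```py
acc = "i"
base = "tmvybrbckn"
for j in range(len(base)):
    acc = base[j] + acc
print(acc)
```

j=0: prepend 't' → 'ti'
j=1: prepend 'm' → 'mti'
j=2: prepend 'v' → 'vmti'
j=3: prepend 'y' → 'yvmti'
j=4: prepend 'b' → 'byvmti'
j=5: prepend 'r' → 'rbyvmti'
j=6: prepend 'b' → 'brbyvmti'
j=7: prepend 'c' → 'cbrbyvmti'
j=8: prepend 'k' → 'kcbrbyvmti'
j=9: prepend 'n' → 'nkcbrbyvmti'

nkcbrbyvmti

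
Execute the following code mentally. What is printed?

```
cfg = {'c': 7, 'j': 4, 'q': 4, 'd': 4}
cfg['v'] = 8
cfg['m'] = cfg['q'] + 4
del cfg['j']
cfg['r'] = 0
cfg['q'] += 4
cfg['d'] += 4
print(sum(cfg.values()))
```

cfg['v'] = 8 → {'c': 7, 'j': 4, 'q': 4, 'd': 4, 'v': 8}
cfg['m'] = cfg['q']+4 = 8 → {'c': 7, 'j': 4, 'q': 4, 'd': 4, 'v': 8, 'm': 8}
del 'j' → {'c': 7, 'q': 4, 'd': 4, 'v': 8, 'm': 8}
cfg['r'] = 0 → {'c': 7, 'q': 4, 'd': 4, 'v': 8, 'm': 8, 'r': 0}
cfg['q'] = 4+4 = 8 → {'c': 7, 'q': 8, 'd': 4, 'v': 8, 'm': 8, 'r': 0}
cfg['d'] = 4+4 = 8 → {'c': 7, 'q': 8, 'd': 8, 'v': 8, 'm': 8, 'r': 0}
sum of values = 39

39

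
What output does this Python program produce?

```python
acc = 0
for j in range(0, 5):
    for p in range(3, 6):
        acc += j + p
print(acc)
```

90

j=0,p=3: acc = 0+3 = 3
j=0,p=4: acc = 3+4 = 7
j=0,p=5: acc = 7+5 = 12
j=1,p=3: acc = 12+4 = 16
j=1,p=4: acc = 16+5 = 21
j=1,p=5: acc = 21+6 = 27
j=2,p=3: acc = 27+5 = 32
j=2,p=4: acc = 32+6 = 38
j=2,p=5: acc = 38+7 = 45
j=3,p=3: acc = 45+6 = 51
j=3,p=4: acc = 51+7 = 58
j=3,p=5: acc = 58+8 = 66
j=4,p=3: acc = 66+7 = 73
j=4,p=4: acc = 73+8 = 81
j=4,p=5: acc = 81+9 = 90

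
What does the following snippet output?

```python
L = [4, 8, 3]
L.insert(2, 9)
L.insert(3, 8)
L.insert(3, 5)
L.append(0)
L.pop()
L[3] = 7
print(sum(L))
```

insert 9 at 2 → [4, 8, 9, 3]
insert 8 at 3 → [4, 8, 9, 8, 3]
insert 5 at 3 → [4, 8, 9, 5, 8, 3]
append 0 → [4, 8, 9, 5, 8, 3, 0]
pop() removes 0 → [4, 8, 9, 5, 8, 3]
L[3] = 7 → [4, 8, 9, 7, 8, 3]
sum = 39

39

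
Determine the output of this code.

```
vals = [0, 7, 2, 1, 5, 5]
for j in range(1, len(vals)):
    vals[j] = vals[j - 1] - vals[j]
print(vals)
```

[0, -7, -9, -10, -15, -20]

j=1: vals[1] = 0-7 = -7 → [0, -7, 2, 1, 5, 5]
j=2: vals[2] = (-7)-2 = -9 → [0, -7, -9, 1, 5, 5]
j=3: vals[3] = (-9)-1 = -10 → [0, -7, -9, -10, 5, 5]
j=4: vals[4] = (-10)-5 = -15 → [0, -7, -9, -10, -15, 5]
j=5: vals[5] = (-15)-5 = -20 → [0, -7, -9, -10, -15, -20]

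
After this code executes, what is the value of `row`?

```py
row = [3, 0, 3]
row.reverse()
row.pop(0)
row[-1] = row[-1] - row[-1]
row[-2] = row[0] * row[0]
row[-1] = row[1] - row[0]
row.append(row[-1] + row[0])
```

[0, 0, 0]

reverse → [3, 0, 3]
pop(0) removes 3 → [0, 3]
row[-1] = row[-1]-row[-1] = 3-3 = 0 → [0, 0]
row[-2] = row[0]*row[0] = 0*0 = 0 → [0, 0]
row[-1] = row[1]-row[0] = 0-0 = 0 → [0, 0]
append row[-1]+row[0] = 0+0 = 0 → [0, 0, 0]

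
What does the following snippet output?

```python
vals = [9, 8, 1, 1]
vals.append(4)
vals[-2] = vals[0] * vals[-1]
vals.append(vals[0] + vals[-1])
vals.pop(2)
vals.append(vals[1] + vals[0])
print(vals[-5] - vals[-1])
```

append 4 → [9, 8, 1, 1, 4]
vals[-2] = vals[0]*vals[-1] = 9*4 = 36 → [9, 8, 1, 36, 4]
append vals[0]+vals[-1] = 9+4 = 13 → [9, 8, 1, 36, 4, 13]
pop(2) removes 1 → [9, 8, 36, 4, 13]
append vals[1]+vals[0] = 8+9 = 17 → [9, 8, 36, 4, 13, 17]
vals[-5]-vals[-1] = 8-17 = -9

-9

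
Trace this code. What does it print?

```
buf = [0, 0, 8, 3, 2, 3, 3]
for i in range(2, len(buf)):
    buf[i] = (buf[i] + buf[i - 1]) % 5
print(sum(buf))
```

12

i=2: buf[2] = (8+0)%5 = 3 → [0, 0, 3, 3, 2, 3, 3]
i=3: buf[3] = (3+3)%5 = 1 → [0, 0, 3, 1, 2, 3, 3]
i=4: buf[4] = (2+1)%5 = 3 → [0, 0, 3, 1, 3, 3, 3]
i=5: buf[5] = (3+3)%5 = 1 → [0, 0, 3, 1, 3, 1, 3]
i=6: buf[6] = (3+1)%5 = 4 → [0, 0, 3, 1, 3, 1, 4]
sum = 12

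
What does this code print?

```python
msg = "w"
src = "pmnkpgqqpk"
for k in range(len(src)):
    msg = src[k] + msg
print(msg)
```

k=0: prepend 'p' → 'pw'
k=1: prepend 'm' → 'mpw'
k=2: prepend 'n' → 'nmpw'
k=3: prepend 'k' → 'knmpw'
k=4: prepend 'p' → 'pknmpw'
k=5: prepend 'g' → 'gpknmpw'
k=6: prepend 'q' → 'qgpknmpw'
k=7: prepend 'q' → 'qqgpknmpw'
k=8: prepend 'p' → 'pqqgpknmpw'
k=9: prepend 'k' → 'kpqqgpknmpw'

kpqqgpknmpw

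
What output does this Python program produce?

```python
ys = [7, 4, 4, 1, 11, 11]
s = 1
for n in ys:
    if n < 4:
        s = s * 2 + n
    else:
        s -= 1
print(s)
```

n=7: not <4, s = 1-1 = 0
n=4: not <4, s = 0-1 = -1
n=4: not <4, s = (-1)-1 = -2
n=1: <4, s = (-2)*2+1 = -3
n=11: not <4, s = (-3)-1 = -4
n=11: not <4, s = (-4)-1 = -5

-5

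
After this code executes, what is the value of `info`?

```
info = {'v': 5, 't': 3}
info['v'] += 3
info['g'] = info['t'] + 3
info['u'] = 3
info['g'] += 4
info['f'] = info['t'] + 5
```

info['v'] = 5+3 = 8 → {'v': 8, 't': 3}
info['g'] = info['t']+3 = 6 → {'v': 8, 't': 3, 'g': 6}
info['u'] = 3 → {'v': 8, 't': 3, 'g': 6, 'u': 3}
info['g'] = 6+4 = 10 → {'v': 8, 't': 3, 'g': 10, 'u': 3}
info['f'] = info['t']+5 = 8 → {'v': 8, 't': 3, 'g': 10, 'u': 3, 'f': 8}

{'v': 8, 't': 3, 'g': 10, 'u': 3, 'f': 8}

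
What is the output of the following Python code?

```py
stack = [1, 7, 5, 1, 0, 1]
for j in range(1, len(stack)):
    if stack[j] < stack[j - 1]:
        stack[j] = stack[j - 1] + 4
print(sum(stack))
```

j=1: 7>=1, unchanged → [1, 7, 5, 1, 0, 1]
j=2: 5<7, stack[2] = 7+4 = 11 → [1, 7, 11, 1, 0, 1]
j=3: 1<11, stack[3] = 11+4 = 15 → [1, 7, 11, 15, 0, 1]
j=4: 0<15, stack[4] = 15+4 = 19 → [1, 7, 11, 15, 19, 1]
j=5: 1<19, stack[5] = 19+4 = 23 → [1, 7, 11, 15, 19, 23]
sum = 76

76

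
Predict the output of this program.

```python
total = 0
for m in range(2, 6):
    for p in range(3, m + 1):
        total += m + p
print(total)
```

m=3,p=3: total = 0+6 = 6
m=4,p=3: total = 6+7 = 13
m=4,p=4: total = 13+8 = 21
m=5,p=3: total = 21+8 = 29
m=5,p=4: total = 29+9 = 38
m=5,p=5: total = 38+10 = 48

48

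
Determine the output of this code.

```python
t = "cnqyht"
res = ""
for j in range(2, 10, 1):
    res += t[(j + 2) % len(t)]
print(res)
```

htcnqyht

j=2: add t[4]='h' → 'h'
j=3: add t[5]='t' → 'ht'
j=4: add t[0]='c' → 'htc'
j=5: add t[1]='n' → 'htcn'
j=6: add t[2]='q' → 'htcnq'
j=7: add t[3]='y' → 'htcnqy'
j=8: add t[4]='h' → 'htcnqyh'
j=9: add t[5]='t' → 'htcnqyht'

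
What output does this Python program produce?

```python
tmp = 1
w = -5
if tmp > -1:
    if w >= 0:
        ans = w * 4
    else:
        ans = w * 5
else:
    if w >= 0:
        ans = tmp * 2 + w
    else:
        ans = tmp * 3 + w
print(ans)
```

-25

tmp=1, w=-5
tmp > -1 is True; w >= 0 is False
→ ans = w * 5 = -25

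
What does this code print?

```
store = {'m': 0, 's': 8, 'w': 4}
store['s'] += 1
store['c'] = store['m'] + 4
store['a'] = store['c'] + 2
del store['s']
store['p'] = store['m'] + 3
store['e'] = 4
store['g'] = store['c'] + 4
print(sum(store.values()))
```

29

store['s'] = 8+1 = 9 → {'m': 0, 's': 9, 'w': 4}
store['c'] = store['m']+4 = 4 → {'m': 0, 's': 9, 'w': 4, 'c': 4}
store['a'] = store['c']+2 = 6 → {'m': 0, 's': 9, 'w': 4, 'c': 4, 'a': 6}
del 's' → {'m': 0, 'w': 4, 'c': 4, 'a': 6}
store['p'] = store['m']+3 = 3 → {'m': 0, 'w': 4, 'c': 4, 'a': 6, 'p': 3}
store['e'] = 4 → {'m': 0, 'w': 4, 'c': 4, 'a': 6, 'p': 3, 'e': 4}
store['g'] = store['c']+4 = 8 → {'m': 0, 'w': 4, 'c': 4, 'a': 6, 'p': 3, 'e': 4, 'g': 8}
sum of values = 29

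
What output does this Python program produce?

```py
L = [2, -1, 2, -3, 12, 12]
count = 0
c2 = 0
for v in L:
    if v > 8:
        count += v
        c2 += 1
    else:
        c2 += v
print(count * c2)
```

48

v=2: not >8; c2=2
v=-1: not >8; c2=1
v=2: not >8; c2=3
v=-3: not >8; c2=0
v=12: >8, count = 0+12 = 12; c2=1
v=12: >8, count = 12+12 = 24; c2=2
count*c2 = 24*2 = 48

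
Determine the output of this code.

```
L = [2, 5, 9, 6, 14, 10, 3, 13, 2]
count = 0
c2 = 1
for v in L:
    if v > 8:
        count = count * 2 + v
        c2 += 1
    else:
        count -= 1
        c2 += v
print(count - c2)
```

95

v=2: not >8, count = 0-1 = -1; c2=3
v=5: not >8, count = (-1)-1 = -2; c2=8
v=9: >8, count = (-2)*2+9 = 5; c2=9
v=6: not >8, count = 5-1 = 4; c2=15
v=14: >8, count = 4*2+14 = 22; c2=16
v=10: >8, count = 22*2+10 = 54; c2=17
v=3: not >8, count = 54-1 = 53; c2=20
v=13: >8, count = 53*2+13 = 119; c2=21
v=2: not >8, count = 119-1 = 118; c2=23
count-c2 = 118-23 = 95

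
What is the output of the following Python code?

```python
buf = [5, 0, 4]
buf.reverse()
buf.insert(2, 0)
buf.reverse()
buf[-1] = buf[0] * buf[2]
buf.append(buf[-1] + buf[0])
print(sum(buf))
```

reverse → [4, 0, 5]
insert 0 at 2 → [4, 0, 0, 5]
reverse → [5, 0, 0, 4]
buf[-1] = buf[0]*buf[2] = 5*0 = 0 → [5, 0, 0, 0]
append buf[-1]+buf[0] = 0+5 = 5 → [5, 0, 0, 0, 5]
sum = 10

10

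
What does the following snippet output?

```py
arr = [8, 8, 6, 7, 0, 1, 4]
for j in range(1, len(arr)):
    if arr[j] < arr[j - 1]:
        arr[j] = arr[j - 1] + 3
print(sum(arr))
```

j=1: 8>=8, unchanged → [8, 8, 6, 7, 0, 1, 4]
j=2: 6<8, arr[2] = 8+3 = 11 → [8, 8, 11, 7, 0, 1, 4]
j=3: 7<11, arr[3] = 11+3 = 14 → [8, 8, 11, 14, 0, 1, 4]
j=4: 0<14, arr[4] = 14+3 = 17 → [8, 8, 11, 14, 17, 1, 4]
j=5: 1<17, arr[5] = 17+3 = 20 → [8, 8, 11, 14, 17, 20, 4]
j=6: 4<20, arr[6] = 20+3 = 23 → [8, 8, 11, 14, 17, 20, 23]
sum = 101

101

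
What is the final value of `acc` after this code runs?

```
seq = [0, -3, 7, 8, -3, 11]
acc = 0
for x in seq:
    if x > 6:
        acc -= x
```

-26

x=0: not >6
x=-3: not >6
x=7: >6, acc = 0-7 = -7
x=8: >6, acc = (-7)-8 = -15
x=-3: not >6
x=11: >6, acc = (-15)-11 = -26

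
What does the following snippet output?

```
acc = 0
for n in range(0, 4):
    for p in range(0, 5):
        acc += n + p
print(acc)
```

n=0,p=0: acc = 0+0 = 0
n=0,p=1: acc = 0+1 = 1
n=0,p=2: acc = 1+2 = 3
n=0,p=3: acc = 3+3 = 6
n=0,p=4: acc = 6+4 = 10
n=1,p=0: acc = 10+1 = 11
n=1,p=1: acc = 11+2 = 13
n=1,p=2: acc = 13+3 = 16
n=1,p=3: acc = 16+4 = 20
n=1,p=4: acc = 20+5 = 25
n=2,p=0: acc = 25+2 = 27
n=2,p=1: acc = 27+3 = 30
n=2,p=2: acc = 30+4 = 34
n=2,p=3: acc = 34+5 = 39
n=2,p=4: acc = 39+6 = 45
n=3,p=0: acc = 45+3 = 48
n=3,p=1: acc = 48+4 = 52
n=3,p=2: acc = 52+5 = 57
n=3,p=3: acc = 57+6 = 63
n=3,p=4: acc = 63+7 = 70

70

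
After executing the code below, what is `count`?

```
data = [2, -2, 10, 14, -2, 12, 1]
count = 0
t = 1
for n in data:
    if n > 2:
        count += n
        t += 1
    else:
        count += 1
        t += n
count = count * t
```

120

n=2: not >2, count = 0+1 = 1; t=3
n=-2: not >2, count = 1+1 = 2; t=1
n=10: >2, count = 2+10 = 12; t=2
n=14: >2, count = 12+14 = 26; t=3
n=-2: not >2, count = 26+1 = 27; t=1
n=12: >2, count = 27+12 = 39; t=2
n=1: not >2, count = 39+1 = 40; t=3
count*t = 40*3 = 120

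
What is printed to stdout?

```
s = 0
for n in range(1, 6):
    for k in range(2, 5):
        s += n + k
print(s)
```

90

n=1,k=2: s = 0+3 = 3
n=1,k=3: s = 3+4 = 7
n=1,k=4: s = 7+5 = 12
n=2,k=2: s = 12+4 = 16
n=2,k=3: s = 16+5 = 21
n=2,k=4: s = 21+6 = 27
n=3,k=2: s = 27+5 = 32
n=3,k=3: s = 32+6 = 38
n=3,k=4: s = 38+7 = 45
n=4,k=2: s = 45+6 = 51
n=4,k=3: s = 51+7 = 58
n=4,k=4: s = 58+8 = 66
n=5,k=2: s = 66+7 = 73
n=5,k=3: s = 73+8 = 81
n=5,k=4: s = 81+9 = 90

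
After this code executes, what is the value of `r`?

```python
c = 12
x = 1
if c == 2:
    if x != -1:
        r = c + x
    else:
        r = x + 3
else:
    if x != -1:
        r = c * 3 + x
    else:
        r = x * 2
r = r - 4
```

c=12, x=1
c == 2 is False; x != -1 is True
→ r = c * 3 + x = 37
r = 37-4 = 33

33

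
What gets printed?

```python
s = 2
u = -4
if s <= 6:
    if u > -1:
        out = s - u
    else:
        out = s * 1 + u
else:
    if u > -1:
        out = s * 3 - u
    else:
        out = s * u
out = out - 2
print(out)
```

-4

s=2, u=-4
s <= 6 is True; u > -1 is False
→ out = s * 1 + u = -2
out = (-2)-2 = -4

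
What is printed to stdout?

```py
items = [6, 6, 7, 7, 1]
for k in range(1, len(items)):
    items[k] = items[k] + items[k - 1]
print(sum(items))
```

k=1: items[1] = 6+6 = 12 → [6, 12, 7, 7, 1]
k=2: items[2] = 7+12 = 19 → [6, 12, 19, 7, 1]
k=3: items[3] = 7+19 = 26 → [6, 12, 19, 26, 1]
k=4: items[4] = 1+26 = 27 → [6, 12, 19, 26, 27]
sum = 90

90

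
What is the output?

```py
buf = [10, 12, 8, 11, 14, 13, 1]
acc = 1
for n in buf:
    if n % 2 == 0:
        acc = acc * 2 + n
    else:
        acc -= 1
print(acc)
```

n=10: even, acc = 1*2+10 = 12
n=12: even, acc = 12*2+12 = 36
n=8: even, acc = 36*2+8 = 80
n=11: not even, acc = 80-1 = 79
n=14: even, acc = 79*2+14 = 172
n=13: not even, acc = 172-1 = 171
n=1: not even, acc = 171-1 = 170

170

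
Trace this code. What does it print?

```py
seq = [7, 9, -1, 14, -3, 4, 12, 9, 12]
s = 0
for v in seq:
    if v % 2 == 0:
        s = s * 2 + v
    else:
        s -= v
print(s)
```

v=7: not even, s = 0-7 = -7
v=9: not even, s = (-7)-9 = -16
v=-1: not even, s = (-16)-(-1) = -15
v=14: even, s = (-15)*2+14 = -16
v=-3: not even, s = (-16)-(-3) = -13
v=4: even, s = (-13)*2+4 = -22
v=12: even, s = (-22)*2+12 = -32
v=9: not even, s = (-32)-9 = -41
v=12: even, s = (-41)*2+12 = -70

-70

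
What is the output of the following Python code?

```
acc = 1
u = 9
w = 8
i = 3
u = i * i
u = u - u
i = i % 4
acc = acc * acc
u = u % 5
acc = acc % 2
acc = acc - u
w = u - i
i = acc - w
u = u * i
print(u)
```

u = 3*3 = 9
u = 9-9 = 0
i = 3%4 = 3
acc = 1*1 = 1
u = 0%5 = 0
acc = 1%2 = 1
acc = 1-0 = 1
w = 0-3 = -3
i = 1-(-3) = 4
u = 0*4 = 0

0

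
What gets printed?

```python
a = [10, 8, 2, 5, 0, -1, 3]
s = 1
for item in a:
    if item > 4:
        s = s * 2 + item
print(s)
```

69

item=10: >4, s = 1*2+10 = 12
item=8: >4, s = 12*2+8 = 32
item=2: not >4
item=5: >4, s = 32*2+5 = 69
item=0: not >4
item=-1: not >4
item=3: not >4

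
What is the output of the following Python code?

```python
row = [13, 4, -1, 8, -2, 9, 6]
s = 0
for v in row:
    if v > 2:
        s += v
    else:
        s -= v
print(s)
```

43

v=13: >2, s = 0+13 = 13
v=4: >2, s = 13+4 = 17
v=-1: not >2, s = 17-(-1) = 18
v=8: >2, s = 18+8 = 26
v=-2: not >2, s = 26-(-2) = 28
v=9: >2, s = 28+9 = 37
v=6: >2, s = 37+6 = 43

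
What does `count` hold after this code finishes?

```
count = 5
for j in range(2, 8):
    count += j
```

j=2: count = 5+2 = 7
j=3: count = 7+3 = 10
j=4: count = 10+4 = 14
j=5: count = 14+5 = 19
j=6: count = 19+6 = 25
j=7: count = 25+7 = 32

32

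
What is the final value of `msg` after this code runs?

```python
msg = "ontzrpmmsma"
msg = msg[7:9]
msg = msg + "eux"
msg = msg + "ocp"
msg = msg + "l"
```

slice [7:9] → 'ms'
+ 'eux' → 'mseux'
+ 'ocp' → 'mseuxocp'
+ 'l' → 'mseuxocpl'

'mseuxocpl'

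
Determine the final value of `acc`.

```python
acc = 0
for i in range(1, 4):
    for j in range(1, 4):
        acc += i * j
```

i=1,j=1: acc = 0+1 = 1
i=1,j=2: acc = 1+2 = 3
i=1,j=3: acc = 3+3 = 6
i=2,j=1: acc = 6+2 = 8
i=2,j=2: acc = 8+4 = 12
i=2,j=3: acc = 12+6 = 18
i=3,j=1: acc = 18+3 = 21
i=3,j=2: acc = 21+6 = 27
i=3,j=3: acc = 27+9 = 36

36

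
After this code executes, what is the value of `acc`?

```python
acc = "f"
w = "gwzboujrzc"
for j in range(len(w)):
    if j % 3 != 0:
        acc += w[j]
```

'fwzourz'

j=0: skip
j=1: add 'w' → 'fw'
j=2: add 'z' → 'fwz'
j=3: skip
j=4: add 'o' → 'fwzo'
j=5: add 'u' → 'fwzou'
j=6: skip
j=7: add 'r' → 'fwzour'
j=8: add 'z' → 'fwzourz'
j=9: skip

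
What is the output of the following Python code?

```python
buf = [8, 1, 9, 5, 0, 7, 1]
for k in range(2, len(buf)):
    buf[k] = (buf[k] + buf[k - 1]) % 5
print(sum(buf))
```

k=2: buf[2] = (9+1)%5 = 0 → [8, 1, 0, 5, 0, 7, 1]
k=3: buf[3] = (5+0)%5 = 0 → [8, 1, 0, 0, 0, 7, 1]
k=4: buf[4] = (0+0)%5 = 0 → [8, 1, 0, 0, 0, 7, 1]
k=5: buf[5] = (7+0)%5 = 2 → [8, 1, 0, 0, 0, 2, 1]
k=6: buf[6] = (1+2)%5 = 3 → [8, 1, 0, 0, 0, 2, 3]
sum = 14

14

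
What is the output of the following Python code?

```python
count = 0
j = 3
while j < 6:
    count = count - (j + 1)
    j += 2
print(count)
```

j=3: count = 0-4 = -4
j=5: count = (-4)-6 = -10

-10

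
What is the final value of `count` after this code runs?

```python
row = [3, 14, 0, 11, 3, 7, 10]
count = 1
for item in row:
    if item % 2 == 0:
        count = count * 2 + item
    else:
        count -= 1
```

60

item=3: not even, count = 1-1 = 0
item=14: even, count = 0*2+14 = 14
item=0: even, count = 14*2+0 = 28
item=11: not even, count = 28-1 = 27
item=3: not even, count = 27-1 = 26
item=7: not even, count = 26-1 = 25
item=10: even, count = 25*2+10 = 60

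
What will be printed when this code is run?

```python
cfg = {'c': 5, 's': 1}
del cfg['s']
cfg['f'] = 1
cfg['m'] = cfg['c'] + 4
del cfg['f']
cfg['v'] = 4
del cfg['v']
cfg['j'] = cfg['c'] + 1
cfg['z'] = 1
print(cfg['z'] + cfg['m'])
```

del 's' → {'c': 5}
cfg['f'] = 1 → {'c': 5, 'f': 1}
cfg['m'] = cfg['c']+4 = 9 → {'c': 5, 'f': 1, 'm': 9}
del 'f' → {'c': 5, 'm': 9}
cfg['v'] = 4 → {'c': 5, 'm': 9, 'v': 4}
del 'v' → {'c': 5, 'm': 9}
cfg['j'] = cfg['c']+1 = 6 → {'c': 5, 'm': 9, 'j': 6}
cfg['z'] = 1 → {'c': 5, 'm': 9, 'j': 6, 'z': 1}
cfg['z']+cfg['m'] = 1+9 = 10

10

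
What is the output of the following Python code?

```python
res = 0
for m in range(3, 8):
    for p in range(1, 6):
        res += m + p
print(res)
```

200

m=3,p=1: res = 0+4 = 4
m=3,p=2: res = 4+5 = 9
m=3,p=3: res = 9+6 = 15
m=3,p=4: res = 15+7 = 22
m=3,p=5: res = 22+8 = 30
m=4,p=1: res = 30+5 = 35
m=4,p=2: res = 35+6 = 41
m=4,p=3: res = 41+7 = 48
m=4,p=4: res = 48+8 = 56
m=4,p=5: res = 56+9 = 65
m=5,p=1: res = 65+6 = 71
m=5,p=2: res = 71+7 = 78
m=5,p=3: res = 78+8 = 86
m=5,p=4: res = 86+9 = 95
m=5,p=5: res = 95+10 = 105
m=6,p=1: res = 105+7 = 112
m=6,p=2: res = 112+8 = 120
m=6,p=3: res = 120+9 = 129
m=6,p=4: res = 129+10 = 139
m=6,p=5: res = 139+11 = 150
m=7,p=1: res = 150+8 = 158
m=7,p=2: res = 158+9 = 167
m=7,p=3: res = 167+10 = 177
m=7,p=4: res = 177+11 = 188
m=7,p=5: res = 188+12 = 200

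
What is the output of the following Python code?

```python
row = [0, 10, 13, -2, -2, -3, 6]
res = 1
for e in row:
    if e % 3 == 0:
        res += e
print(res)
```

e=0: %3==0, res = 1+0 = 1
e=10: not %3==0
e=13: not %3==0
e=-2: not %3==0
e=-2: not %3==0
e=-3: %3==0, res = 1+(-3) = -2
e=6: %3==0, res = (-2)+6 = 4

4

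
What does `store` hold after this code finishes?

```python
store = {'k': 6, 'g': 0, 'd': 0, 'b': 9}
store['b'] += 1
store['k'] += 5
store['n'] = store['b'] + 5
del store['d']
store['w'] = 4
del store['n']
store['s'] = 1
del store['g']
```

{'k': 11, 'b': 10, 'w': 4, 's': 1}

store['b'] = 9+1 = 10 → {'k': 6, 'g': 0, 'd': 0, 'b': 10}
store['k'] = 6+5 = 11 → {'k': 11, 'g': 0, 'd': 0, 'b': 10}
store['n'] = store['b']+5 = 15 → {'k': 11, 'g': 0, 'd': 0, 'b': 10, 'n': 15}
del 'd' → {'k': 11, 'g': 0, 'b': 10, 'n': 15}
store['w'] = 4 → {'k': 11, 'g': 0, 'b': 10, 'n': 15, 'w': 4}
del 'n' → {'k': 11, 'g': 0, 'b': 10, 'w': 4}
store['s'] = 1 → {'k': 11, 'g': 0, 'b': 10, 'w': 4, 's': 1}
del 'g' → {'k': 11, 'b': 10, 'w': 4, 's': 1}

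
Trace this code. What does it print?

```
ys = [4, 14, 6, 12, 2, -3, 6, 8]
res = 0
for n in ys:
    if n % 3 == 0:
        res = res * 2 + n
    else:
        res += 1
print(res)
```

n=4: not %3==0, res = 0+1 = 1
n=14: not %3==0, res = 1+1 = 2
n=6: %3==0, res = 2*2+6 = 10
n=12: %3==0, res = 10*2+12 = 32
n=2: not %3==0, res = 32+1 = 33
n=-3: %3==0, res = 33*2+(-3) = 63
n=6: %3==0, res = 63*2+6 = 132
n=8: not %3==0, res = 132+1 = 133

133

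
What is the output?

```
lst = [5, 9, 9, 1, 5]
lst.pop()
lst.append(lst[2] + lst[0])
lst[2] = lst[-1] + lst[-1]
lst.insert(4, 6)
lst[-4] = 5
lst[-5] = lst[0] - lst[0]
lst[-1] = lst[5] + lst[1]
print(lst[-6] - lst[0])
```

pop() removes 5 → [5, 9, 9, 1]
append lst[2]+lst[0] = 9+5 = 14 → [5, 9, 9, 1, 14]
lst[2] = lst[-1]+lst[-1] = 14+14 = 28 → [5, 9, 28, 1, 14]
insert 6 at 4 → [5, 9, 28, 1, 6, 14]
lst[-4] = 5 → [5, 9, 5, 1, 6, 14]
lst[-5] = lst[0]-lst[0] = 5-5 = 0 → [5, 0, 5, 1, 6, 14]
lst[-1] = lst[5]+lst[1] = 14+0 = 14 → [5, 0, 5, 1, 6, 14]
lst[-6]-lst[0] = 5-5 = 0

0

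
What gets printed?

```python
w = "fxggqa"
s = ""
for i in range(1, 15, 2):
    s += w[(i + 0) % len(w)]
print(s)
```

i=1: add w[1]='x' → 'x'
i=3: add w[3]='g' → 'xg'
i=5: add w[5]='a' → 'xga'
i=7: add w[1]='x' → 'xgax'
i=9: add w[3]='g' → 'xgaxg'
i=11: add w[5]='a' → 'xgaxga'
i=13: add w[1]='x' → 'xgaxgax'

xgaxgax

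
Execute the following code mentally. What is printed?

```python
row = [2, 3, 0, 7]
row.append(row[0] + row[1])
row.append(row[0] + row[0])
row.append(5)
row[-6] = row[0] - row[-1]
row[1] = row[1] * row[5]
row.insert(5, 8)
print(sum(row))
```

append row[0]+row[1] = 2+3 = 5 → [2, 3, 0, 7, 5]
append row[0]+row[0] = 2+2 = 4 → [2, 3, 0, 7, 5, 4]
append 5 → [2, 3, 0, 7, 5, 4, 5]
row[-6] = row[0]-row[-1] = 2-5 = -3 → [2, -3, 0, 7, 5, 4, 5]
row[1] = row[1]*row[5] = (-3)*4 = -12 → [2, -12, 0, 7, 5, 4, 5]
insert 8 at 5 → [2, -12, 0, 7, 5, 8, 4, 5]
sum = 19

19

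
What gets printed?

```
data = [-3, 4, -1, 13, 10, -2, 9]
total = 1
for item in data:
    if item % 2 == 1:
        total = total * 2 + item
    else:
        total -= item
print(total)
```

-25

item=-3: odd, total = 1*2+(-3) = -1
item=4: not odd, total = (-1)-4 = -5
item=-1: odd, total = (-5)*2+(-1) = -11
item=13: odd, total = (-11)*2+13 = -9
item=10: not odd, total = (-9)-10 = -19
item=-2: not odd, total = (-19)-(-2) = -17
item=9: odd, total = (-17)*2+9 = -25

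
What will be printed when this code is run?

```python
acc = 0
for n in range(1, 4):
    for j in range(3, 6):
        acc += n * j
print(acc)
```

n=1,j=3: acc = 0+3 = 3
n=1,j=4: acc = 3+4 = 7
n=1,j=5: acc = 7+5 = 12
n=2,j=3: acc = 12+6 = 18
n=2,j=4: acc = 18+8 = 26
n=2,j=5: acc = 26+10 = 36
n=3,j=3: acc = 36+9 = 45
n=3,j=4: acc = 45+12 = 57
n=3,j=5: acc = 57+15 = 72

72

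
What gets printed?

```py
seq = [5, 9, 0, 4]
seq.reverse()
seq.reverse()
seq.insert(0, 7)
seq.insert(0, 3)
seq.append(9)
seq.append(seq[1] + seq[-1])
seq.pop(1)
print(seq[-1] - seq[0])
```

13

reverse → [4, 0, 9, 5]
reverse → [5, 9, 0, 4]
insert 7 at 0 → [7, 5, 9, 0, 4]
insert 3 at 0 → [3, 7, 5, 9, 0, 4]
append 9 → [3, 7, 5, 9, 0, 4, 9]
append seq[1]+seq[-1] = 7+9 = 16 → [3, 7, 5, 9, 0, 4, 9, 16]
pop(1) removes 7 → [3, 5, 9, 0, 4, 9, 16]
seq[-1]-seq[0] = 16-3 = 13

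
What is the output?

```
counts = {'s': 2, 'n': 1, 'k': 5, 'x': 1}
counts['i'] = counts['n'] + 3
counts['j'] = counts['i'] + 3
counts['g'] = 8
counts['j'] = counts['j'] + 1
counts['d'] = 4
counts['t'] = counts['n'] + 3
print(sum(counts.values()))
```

counts['i'] = counts['n']+3 = 4 → {'s': 2, 'n': 1, 'k': 5, 'x': 1, 'i': 4}
counts['j'] = counts['i']+3 = 7 → {'s': 2, 'n': 1, 'k': 5, 'x': 1, 'i': 4, 'j': 7}
counts['g'] = 8 → {'s': 2, 'n': 1, 'k': 5, 'x': 1, 'i': 4, 'j': 7, 'g': 8}
counts['j'] = counts['j']+1 = 8 → {'s': 2, 'n': 1, 'k': 5, 'x': 1, 'i': 4, 'j': 8, 'g': 8}
counts['d'] = 4 → {'s': 2, 'n': 1, 'k': 5, 'x': 1, 'i': 4, 'j': 8, 'g': 8, 'd': 4}
counts['t'] = counts['n']+3 = 4 → {'s': 2, 'n': 1, 'k': 5, 'x': 1, 'i': 4, 'j': 8, 'g': 8, 'd': 4, 't': 4}
sum of values = 37

37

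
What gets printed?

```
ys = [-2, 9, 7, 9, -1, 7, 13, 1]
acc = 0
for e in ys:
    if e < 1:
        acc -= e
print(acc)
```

e=-2: <1, acc = 0-(-2) = 2
e=9: not <1
e=7: not <1
e=9: not <1
e=-1: <1, acc = 2-(-1) = 3
e=7: not <1
e=13: not <1
e=1: not <1

3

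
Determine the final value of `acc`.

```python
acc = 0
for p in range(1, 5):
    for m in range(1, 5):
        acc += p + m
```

80

p=1,m=1: acc = 0+2 = 2
p=1,m=2: acc = 2+3 = 5
p=1,m=3: acc = 5+4 = 9
p=1,m=4: acc = 9+5 = 14
p=2,m=1: acc = 14+3 = 17
p=2,m=2: acc = 17+4 = 21
p=2,m=3: acc = 21+5 = 26
p=2,m=4: acc = 26+6 = 32
p=3,m=1: acc = 32+4 = 36
p=3,m=2: acc = 36+5 = 41
p=3,m=3: acc = 41+6 = 47
p=3,m=4: acc = 47+7 = 54
p=4,m=1: acc = 54+5 = 59
p=4,m=2: acc = 59+6 = 65
p=4,m=3: acc = 65+7 = 72
p=4,m=4: acc = 72+8 = 80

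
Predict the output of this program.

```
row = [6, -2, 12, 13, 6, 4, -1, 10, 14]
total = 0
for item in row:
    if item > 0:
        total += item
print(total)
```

65

item=6: >0, total = 0+6 = 6
item=-2: not >0
item=12: >0, total = 6+12 = 18
item=13: >0, total = 18+13 = 31
item=6: >0, total = 31+6 = 37
item=4: >0, total = 37+4 = 41
item=-1: not >0
item=10: >0, total = 41+10 = 51
item=14: >0, total = 51+14 = 65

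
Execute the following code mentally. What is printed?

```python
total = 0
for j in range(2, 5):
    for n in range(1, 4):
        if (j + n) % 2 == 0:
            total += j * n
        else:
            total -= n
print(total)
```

14

j=2,n=1: odd sum, total = 0-1 = -1
j=2,n=2: even sum, total = (-1)+4 = 3
j=2,n=3: odd sum, total = 3-3 = 0
j=3,n=1: even sum, total = 0+3 = 3
j=3,n=2: odd sum, total = 3-2 = 1
j=3,n=3: even sum, total = 1+9 = 10
j=4,n=1: odd sum, total = 10-1 = 9
j=4,n=2: even sum, total = 9+8 = 17
j=4,n=3: odd sum, total = 17-3 = 14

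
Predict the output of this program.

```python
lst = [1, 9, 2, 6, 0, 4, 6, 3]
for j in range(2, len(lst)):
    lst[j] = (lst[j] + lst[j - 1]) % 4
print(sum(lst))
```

21

j=2: lst[2] = (2+9)%4 = 3 → [1, 9, 3, 6, 0, 4, 6, 3]
j=3: lst[3] = (6+3)%4 = 1 → [1, 9, 3, 1, 0, 4, 6, 3]
j=4: lst[4] = (0+1)%4 = 1 → [1, 9, 3, 1, 1, 4, 6, 3]
j=5: lst[5] = (4+1)%4 = 1 → [1, 9, 3, 1, 1, 1, 6, 3]
j=6: lst[6] = (6+1)%4 = 3 → [1, 9, 3, 1, 1, 1, 3, 3]
j=7: lst[7] = (3+3)%4 = 2 → [1, 9, 3, 1, 1, 1, 3, 2]
sum = 21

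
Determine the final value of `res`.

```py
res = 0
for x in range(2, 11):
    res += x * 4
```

x=2: res = 0+2*4 = 8
x=3: res = 8+3*4 = 20
x=4: res = 20+4*4 = 36
x=5: res = 36+5*4 = 56
x=6: res = 56+6*4 = 80
x=7: res = 80+7*4 = 108
x=8: res = 108+8*4 = 140
x=9: res = 140+9*4 = 176
x=10: res = 176+10*4 = 216

216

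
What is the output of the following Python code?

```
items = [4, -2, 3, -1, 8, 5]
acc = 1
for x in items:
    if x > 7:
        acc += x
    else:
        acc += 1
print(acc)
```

14

x=4: not >7, acc = 1+1 = 2
x=-2: not >7, acc = 2+1 = 3
x=3: not >7, acc = 3+1 = 4
x=-1: not >7, acc = 4+1 = 5
x=8: >7, acc = 5+8 = 13
x=5: not >7, acc = 13+1 = 14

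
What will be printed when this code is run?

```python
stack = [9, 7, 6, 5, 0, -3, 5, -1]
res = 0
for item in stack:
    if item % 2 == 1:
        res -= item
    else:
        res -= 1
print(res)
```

-24

item=9: odd, res = 0-9 = -9
item=7: odd, res = (-9)-7 = -16
item=6: not odd, res = (-16)-1 = -17
item=5: odd, res = (-17)-5 = -22
item=0: not odd, res = (-22)-1 = -23
item=-3: odd, res = (-23)-(-3) = -20
item=5: odd, res = (-20)-5 = -25
item=-1: odd, res = (-25)-(-1) = -24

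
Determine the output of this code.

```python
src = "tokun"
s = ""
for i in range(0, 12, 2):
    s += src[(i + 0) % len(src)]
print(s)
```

tknout

i=0: add src[0]='t' → 't'
i=2: add src[2]='k' → 'tk'
i=4: add src[4]='n' → 'tkn'
i=6: add src[1]='o' → 'tkno'
i=8: add src[3]='u' → 'tknou'
i=10: add src[0]='t' → 'tknout'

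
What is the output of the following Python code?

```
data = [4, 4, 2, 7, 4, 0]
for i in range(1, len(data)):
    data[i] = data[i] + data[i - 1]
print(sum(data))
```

i=1: data[1] = 4+4 = 8 → [4, 8, 2, 7, 4, 0]
i=2: data[2] = 2+8 = 10 → [4, 8, 10, 7, 4, 0]
i=3: data[3] = 7+10 = 17 → [4, 8, 10, 17, 4, 0]
i=4: data[4] = 4+17 = 21 → [4, 8, 10, 17, 21, 0]
i=5: data[5] = 0+21 = 21 → [4, 8, 10, 17, 21, 21]
sum = 81

81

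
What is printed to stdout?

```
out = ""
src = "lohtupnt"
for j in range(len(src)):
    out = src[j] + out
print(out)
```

j=0: prepend 'l' → 'l'
j=1: prepend 'o' → 'ol'
j=2: prepend 'h' → 'hol'
j=3: prepend 't' → 'thol'
j=4: prepend 'u' → 'uthol'
j=5: prepend 'p' → 'puthol'
j=6: prepend 'n' → 'nputhol'
j=7: prepend 't' → 'tnputhol'

tnputhol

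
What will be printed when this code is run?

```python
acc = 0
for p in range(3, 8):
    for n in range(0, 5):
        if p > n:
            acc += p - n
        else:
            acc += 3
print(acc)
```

85

p=3,n=0: 3>0, acc = 0+3 = 3
p=3,n=1: 3>1, acc = 3+2 = 5
p=3,n=2: 3>2, acc = 5+1 = 6
p=3,n=3: not 3>3, acc = 6+3 = 9
p=3,n=4: not 3>4, acc = 9+3 = 12
p=4,n=0: 4>0, acc = 12+4 = 16
p=4,n=1: 4>1, acc = 16+3 = 19
p=4,n=2: 4>2, acc = 19+2 = 21
p=4,n=3: 4>3, acc = 21+1 = 22
p=4,n=4: not 4>4, acc = 22+3 = 25
p=5,n=0: 5>0, acc = 25+5 = 30
p=5,n=1: 5>1, acc = 30+4 = 34
p=5,n=2: 5>2, acc = 34+3 = 37
p=5,n=3: 5>3, acc = 37+2 = 39
p=5,n=4: 5>4, acc = 39+1 = 40
p=6,n=0: 6>0, acc = 40+6 = 46
p=6,n=1: 6>1, acc = 46+5 = 51
p=6,n=2: 6>2, acc = 51+4 = 55
p=6,n=3: 6>3, acc = 55+3 = 58
p=6,n=4: 6>4, acc = 58+2 = 60
p=7,n=0: 7>0, acc = 60+7 = 67
p=7,n=1: 7>1, acc = 67+6 = 73
p=7,n=2: 7>2, acc = 73+5 = 78
p=7,n=3: 7>3, acc = 78+4 = 82
p=7,n=4: 7>4, acc = 82+3 = 85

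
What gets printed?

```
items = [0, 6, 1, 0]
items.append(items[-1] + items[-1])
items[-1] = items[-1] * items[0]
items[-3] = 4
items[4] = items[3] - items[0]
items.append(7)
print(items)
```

append items[-1]+items[-1] = 0+0 = 0 → [0, 6, 1, 0, 0]
items[-1] = items[-1]*items[0] = 0*0 = 0 → [0, 6, 1, 0, 0]
items[-3] = 4 → [0, 6, 4, 0, 0]
items[4] = items[3]-items[0] = 0-0 = 0 → [0, 6, 4, 0, 0]
append 7 → [0, 6, 4, 0, 0, 7]

[0, 6, 4, 0, 0, 7]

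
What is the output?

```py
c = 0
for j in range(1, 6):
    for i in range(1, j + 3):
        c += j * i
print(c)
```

295

j=1,i=1: c = 0+1 = 1
j=1,i=2: c = 1+2 = 3
j=1,i=3: c = 3+3 = 6
j=2,i=1: c = 6+2 = 8
j=2,i=2: c = 8+4 = 12
j=2,i=3: c = 12+6 = 18
j=2,i=4: c = 18+8 = 26
j=3,i=1: c = 26+3 = 29
j=3,i=2: c = 29+6 = 35
j=3,i=3: c = 35+9 = 44
j=3,i=4: c = 44+12 = 56
j=3,i=5: c = 56+15 = 71
j=4,i=1: c = 71+4 = 75
j=4,i=2: c = 75+8 = 83
j=4,i=3: c = 83+12 = 95
j=4,i=4: c = 95+16 = 111
j=4,i=5: c = 111+20 = 131
j=4,i=6: c = 131+24 = 155
j=5,i=1: c = 155+5 = 160
j=5,i=2: c = 160+10 = 170
j=5,i=3: c = 170+15 = 185
j=5,i=4: c = 185+20 = 205
j=5,i=5: c = 205+25 = 230
j=5,i=6: c = 230+30 = 260
j=5,i=7: c = 260+35 = 295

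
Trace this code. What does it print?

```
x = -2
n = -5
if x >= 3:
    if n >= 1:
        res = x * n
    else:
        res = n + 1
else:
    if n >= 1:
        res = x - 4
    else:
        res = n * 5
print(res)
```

-25

x=-2, n=-5
x >= 3 is False; n >= 1 is False
→ res = n * 5 = -25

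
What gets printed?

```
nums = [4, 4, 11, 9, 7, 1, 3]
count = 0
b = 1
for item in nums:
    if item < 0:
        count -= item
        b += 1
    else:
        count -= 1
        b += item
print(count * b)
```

item=4: not <0, count = 0-1 = -1; b=5
item=4: not <0, count = (-1)-1 = -2; b=9
item=11: not <0, count = (-2)-1 = -3; b=20
item=9: not <0, count = (-3)-1 = -4; b=29
item=7: not <0, count = (-4)-1 = -5; b=36
item=1: not <0, count = (-5)-1 = -6; b=37
item=3: not <0, count = (-6)-1 = -7; b=40
count*b = (-7)*40 = -280

-280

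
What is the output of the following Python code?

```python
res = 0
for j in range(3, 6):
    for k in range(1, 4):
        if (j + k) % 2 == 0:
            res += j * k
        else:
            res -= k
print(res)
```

32

j=3,k=1: even sum, res = 0+3 = 3
j=3,k=2: odd sum, res = 3-2 = 1
j=3,k=3: even sum, res = 1+9 = 10
j=4,k=1: odd sum, res = 10-1 = 9
j=4,k=2: even sum, res = 9+8 = 17
j=4,k=3: odd sum, res = 17-3 = 14
j=5,k=1: even sum, res = 14+5 = 19
j=5,k=2: odd sum, res = 19-2 = 17
j=5,k=3: even sum, res = 17+15 = 32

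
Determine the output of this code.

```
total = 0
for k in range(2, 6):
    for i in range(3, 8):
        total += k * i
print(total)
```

350

k=2,i=3: total = 0+6 = 6
k=2,i=4: total = 6+8 = 14
k=2,i=5: total = 14+10 = 24
k=2,i=6: total = 24+12 = 36
k=2,i=7: total = 36+14 = 50
k=3,i=3: total = 50+9 = 59
k=3,i=4: total = 59+12 = 71
k=3,i=5: total = 71+15 = 86
k=3,i=6: total = 86+18 = 104
k=3,i=7: total = 104+21 = 125
k=4,i=3: total = 125+12 = 137
k=4,i=4: total = 137+16 = 153
k=4,i=5: total = 153+20 = 173
k=4,i=6: total = 173+24 = 197
k=4,i=7: total = 197+28 = 225
k=5,i=3: total = 225+15 = 240
k=5,i=4: total = 240+20 = 260
k=5,i=5: total = 260+25 = 285
k=5,i=6: total = 285+30 = 315
k=5,i=7: total = 315+35 = 350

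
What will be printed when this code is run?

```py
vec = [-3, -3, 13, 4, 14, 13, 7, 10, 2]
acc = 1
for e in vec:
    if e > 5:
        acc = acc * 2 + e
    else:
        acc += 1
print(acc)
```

509

e=-3: not >5, acc = 1+1 = 2
e=-3: not >5, acc = 2+1 = 3
e=13: >5, acc = 3*2+13 = 19
e=4: not >5, acc = 19+1 = 20
e=14: >5, acc = 20*2+14 = 54
e=13: >5, acc = 54*2+13 = 121
e=7: >5, acc = 121*2+7 = 249
e=10: >5, acc = 249*2+10 = 508
e=2: not >5, acc = 508+1 = 509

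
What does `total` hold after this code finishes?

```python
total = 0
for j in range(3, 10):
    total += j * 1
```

42

j=3: total = 0+3*1 = 3
j=4: total = 3+4*1 = 7
j=5: total = 7+5*1 = 12
j=6: total = 12+6*1 = 18
j=7: total = 18+7*1 = 25
j=8: total = 25+8*1 = 33
j=9: total = 33+9*1 = 42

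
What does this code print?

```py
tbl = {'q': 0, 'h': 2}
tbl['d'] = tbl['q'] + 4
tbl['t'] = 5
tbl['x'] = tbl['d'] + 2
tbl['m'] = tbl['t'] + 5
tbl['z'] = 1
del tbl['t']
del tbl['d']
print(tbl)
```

tbl['d'] = tbl['q']+4 = 4 → {'q': 0, 'h': 2, 'd': 4}
tbl['t'] = 5 → {'q': 0, 'h': 2, 'd': 4, 't': 5}
tbl['x'] = tbl['d']+2 = 6 → {'q': 0, 'h': 2, 'd': 4, 't': 5, 'x': 6}
tbl['m'] = tbl['t']+5 = 10 → {'q': 0, 'h': 2, 'd': 4, 't': 5, 'x': 6, 'm': 10}
tbl['z'] = 1 → {'q': 0, 'h': 2, 'd': 4, 't': 5, 'x': 6, 'm': 10, 'z': 1}
del 't' → {'q': 0, 'h': 2, 'd': 4, 'x': 6, 'm': 10, 'z': 1}
del 'd' → {'q': 0, 'h': 2, 'x': 6, 'm': 10, 'z': 1}

{'q': 0, 'h': 2, 'x': 6, 'm': 10, 'z': 1}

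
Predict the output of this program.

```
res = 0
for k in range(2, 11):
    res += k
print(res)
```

54

k=2: res = 0+2 = 2
k=3: res = 2+3 = 5
k=4: res = 5+4 = 9
k=5: res = 9+5 = 14
k=6: res = 14+6 = 20
k=7: res = 20+7 = 27
k=8: res = 27+8 = 35
k=9: res = 35+9 = 44
k=10: res = 44+10 = 54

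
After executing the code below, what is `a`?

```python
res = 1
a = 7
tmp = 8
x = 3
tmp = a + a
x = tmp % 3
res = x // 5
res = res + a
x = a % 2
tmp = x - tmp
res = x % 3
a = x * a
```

tmp = 7+7 = 14
x = 14%3 = 2
res = 2//5 = 0
res = 0+7 = 7
x = 7%2 = 1
tmp = 1-14 = -13
res = 1%3 = 1
a = 1*7 = 7

7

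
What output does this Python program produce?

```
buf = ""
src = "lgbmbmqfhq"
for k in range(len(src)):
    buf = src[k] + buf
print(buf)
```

qhfqmbmbgl

k=0: prepend 'l' → 'l'
k=1: prepend 'g' → 'gl'
k=2: prepend 'b' → 'bgl'
k=3: prepend 'm' → 'mbgl'
k=4: prepend 'b' → 'bmbgl'
k=5: prepend 'm' → 'mbmbgl'
k=6: prepend 'q' → 'qmbmbgl'
k=7: prepend 'f' → 'fqmbmbgl'
k=8: prepend 'h' → 'hfqmbmbgl'
k=9: prepend 'q' → 'qhfqmbmbgl'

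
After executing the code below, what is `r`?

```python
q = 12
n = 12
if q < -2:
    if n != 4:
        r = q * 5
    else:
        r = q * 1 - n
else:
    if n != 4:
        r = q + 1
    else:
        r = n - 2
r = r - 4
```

q=12, n=12
q < -2 is False; n != 4 is True
→ r = q + 1 = 13
r = 13-4 = 9

9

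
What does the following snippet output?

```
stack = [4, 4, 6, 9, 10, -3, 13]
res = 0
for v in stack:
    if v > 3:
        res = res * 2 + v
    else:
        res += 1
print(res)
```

311

v=4: >3, res = 0*2+4 = 4
v=4: >3, res = 4*2+4 = 12
v=6: >3, res = 12*2+6 = 30
v=9: >3, res = 30*2+9 = 69
v=10: >3, res = 69*2+10 = 148
v=-3: not >3, res = 148+1 = 149
v=13: >3, res = 149*2+13 = 311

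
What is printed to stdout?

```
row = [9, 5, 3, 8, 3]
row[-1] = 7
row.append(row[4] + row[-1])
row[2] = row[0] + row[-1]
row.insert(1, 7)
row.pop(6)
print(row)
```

[9, 7, 5, 23, 8, 7]

row[-1] = 7 → [9, 5, 3, 8, 7]
append row[4]+row[-1] = 7+7 = 14 → [9, 5, 3, 8, 7, 14]
row[2] = row[0]+row[-1] = 9+14 = 23 → [9, 5, 23, 8, 7, 14]
insert 7 at 1 → [9, 7, 5, 23, 8, 7, 14]
pop(6) removes 14 → [9, 7, 5, 23, 8, 7]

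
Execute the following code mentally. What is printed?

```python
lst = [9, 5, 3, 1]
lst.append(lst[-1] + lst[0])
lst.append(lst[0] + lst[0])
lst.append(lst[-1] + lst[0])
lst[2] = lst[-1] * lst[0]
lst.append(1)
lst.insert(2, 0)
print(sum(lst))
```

append lst[-1]+lst[0] = 1+9 = 10 → [9, 5, 3, 1, 10]
append lst[0]+lst[0] = 9+9 = 18 → [9, 5, 3, 1, 10, 18]
append lst[-1]+lst[0] = 18+9 = 27 → [9, 5, 3, 1, 10, 18, 27]
lst[2] = lst[-1]*lst[0] = 27*9 = 243 → [9, 5, 243, 1, 10, 18, 27]
append 1 → [9, 5, 243, 1, 10, 18, 27, 1]
insert 0 at 2 → [9, 5, 0, 243, 1, 10, 18, 27, 1]
sum = 314

314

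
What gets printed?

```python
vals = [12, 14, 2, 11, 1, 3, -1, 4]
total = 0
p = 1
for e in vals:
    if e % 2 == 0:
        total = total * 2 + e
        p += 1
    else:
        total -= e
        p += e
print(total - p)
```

113

e=12: even, total = 0*2+12 = 12; p=2
e=14: even, total = 12*2+14 = 38; p=3
e=2: even, total = 38*2+2 = 78; p=4
e=11: not even, total = 78-11 = 67; p=15
e=1: not even, total = 67-1 = 66; p=16
e=3: not even, total = 66-3 = 63; p=19
e=-1: not even, total = 63-(-1) = 64; p=18
e=4: even, total = 64*2+4 = 132; p=19
total-p = 132-19 = 113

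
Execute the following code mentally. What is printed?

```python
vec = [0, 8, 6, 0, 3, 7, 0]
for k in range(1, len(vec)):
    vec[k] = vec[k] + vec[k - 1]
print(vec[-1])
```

k=1: vec[1] = 8+0 = 8 → [0, 8, 6, 0, 3, 7, 0]
k=2: vec[2] = 6+8 = 14 → [0, 8, 14, 0, 3, 7, 0]
k=3: vec[3] = 0+14 = 14 → [0, 8, 14, 14, 3, 7, 0]
k=4: vec[4] = 3+14 = 17 → [0, 8, 14, 14, 17, 7, 0]
k=5: vec[5] = 7+17 = 24 → [0, 8, 14, 14, 17, 24, 0]
k=6: vec[6] = 0+24 = 24 → [0, 8, 14, 14, 17, 24, 24]

24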